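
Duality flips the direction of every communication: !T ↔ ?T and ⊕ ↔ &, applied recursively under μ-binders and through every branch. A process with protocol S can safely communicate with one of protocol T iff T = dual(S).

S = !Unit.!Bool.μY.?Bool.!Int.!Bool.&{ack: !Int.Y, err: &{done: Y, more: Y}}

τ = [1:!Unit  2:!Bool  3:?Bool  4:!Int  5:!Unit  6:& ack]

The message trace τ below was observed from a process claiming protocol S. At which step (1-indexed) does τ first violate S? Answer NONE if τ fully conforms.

@1 !Unit  match  residual = !Bool.μY.…
@2 !Bool  match  residual = μY.…
@3 ?Bool  match  residual = !Int.!Bool.&{ack: !Int.μY.…, err: &{done: μY.…, more: μY.…}}
@4 !Int  match  residual = !Bool.&{ack: !Int.μY.…, err: &{done: μY.…, more: μY.…}}
@5 got !Unit, protocol expects !Bool  ✗

5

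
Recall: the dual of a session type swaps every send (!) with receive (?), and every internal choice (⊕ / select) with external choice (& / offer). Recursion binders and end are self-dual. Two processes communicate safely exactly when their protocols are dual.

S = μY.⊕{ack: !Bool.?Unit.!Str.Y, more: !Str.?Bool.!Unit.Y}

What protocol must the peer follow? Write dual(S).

μY.&{ack: ?Bool.!Unit.?Str.Y, more: ?Str.!Bool.?Unit.Y}

μY = μY  (rec unchanged)
  ⊕{ack,more} = &{ack,more}  (select→offer)
    case ack:
      !Bool = ?Bool
        ?Unit = !Unit
          !Str = ?Str
            Y ↦ Y
    case more:
      !Str = ?Str
        ?Bool = !Bool
          !Unit = ?Unit
            Y ↦ Y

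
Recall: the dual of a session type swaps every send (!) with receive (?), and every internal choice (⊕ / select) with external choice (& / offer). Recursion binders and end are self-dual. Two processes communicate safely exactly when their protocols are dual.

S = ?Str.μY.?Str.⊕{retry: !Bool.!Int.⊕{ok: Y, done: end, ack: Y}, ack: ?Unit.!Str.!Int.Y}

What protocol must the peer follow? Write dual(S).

!Str.μY.!Str.&{retry: ?Bool.?Int.&{ok: Y, done: end, ack: Y}, ack: !Unit.?Str.?Int.Y}

?Str = !Str
  μY = μY  (μ self-dual)
    ?Str = !Str
      ⊕{retry,ack} = &{retry,ack}  (select→offer)
        [retry]
          !Bool = ?Bool
            !Int = ?Int
              ⊕{ok,done,ack} = &{ok,done,ack}  (select→offer)
                [ok]
                  Y self-dual
                [done]
                  end self-dual
                [ack]
                  Y self-dual
        [ack]
          ?Unit = !Unit
            !Str = ?Str
              !Int = ?Int
                Y self-dual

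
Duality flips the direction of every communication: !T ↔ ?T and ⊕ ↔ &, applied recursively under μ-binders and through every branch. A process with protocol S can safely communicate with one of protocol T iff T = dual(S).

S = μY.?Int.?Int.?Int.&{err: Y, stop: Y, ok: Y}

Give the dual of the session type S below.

μY → μY  (μ self-dual)
  ?Int → !Int
    ?Int → !Int
      ?Int → !Int
        &{err,stop,ok} → ⊕{err,stop,ok}  (offer→select)
          • err:
            Y self-dual
          • stop:
            Y self-dual
          • ok:
            Y self-dual

μY.!Int.!Int.!Int.⊕{err: Y, stop: Y, ok: Y}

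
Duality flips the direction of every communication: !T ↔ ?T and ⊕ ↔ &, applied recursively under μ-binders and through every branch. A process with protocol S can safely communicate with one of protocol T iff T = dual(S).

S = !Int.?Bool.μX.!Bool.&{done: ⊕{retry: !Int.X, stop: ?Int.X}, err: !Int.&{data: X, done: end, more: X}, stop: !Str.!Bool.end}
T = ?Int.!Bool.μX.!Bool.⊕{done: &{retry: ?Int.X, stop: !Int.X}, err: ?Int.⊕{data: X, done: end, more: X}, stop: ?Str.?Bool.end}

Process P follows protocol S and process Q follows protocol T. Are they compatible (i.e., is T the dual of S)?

!Int | ?Int  ✓
  ?Bool | !Bool  ✓
    μX | μX  ✓ (binder kept)
      !Bool | !Bool  ✗ same direction on both sides — not dual

NO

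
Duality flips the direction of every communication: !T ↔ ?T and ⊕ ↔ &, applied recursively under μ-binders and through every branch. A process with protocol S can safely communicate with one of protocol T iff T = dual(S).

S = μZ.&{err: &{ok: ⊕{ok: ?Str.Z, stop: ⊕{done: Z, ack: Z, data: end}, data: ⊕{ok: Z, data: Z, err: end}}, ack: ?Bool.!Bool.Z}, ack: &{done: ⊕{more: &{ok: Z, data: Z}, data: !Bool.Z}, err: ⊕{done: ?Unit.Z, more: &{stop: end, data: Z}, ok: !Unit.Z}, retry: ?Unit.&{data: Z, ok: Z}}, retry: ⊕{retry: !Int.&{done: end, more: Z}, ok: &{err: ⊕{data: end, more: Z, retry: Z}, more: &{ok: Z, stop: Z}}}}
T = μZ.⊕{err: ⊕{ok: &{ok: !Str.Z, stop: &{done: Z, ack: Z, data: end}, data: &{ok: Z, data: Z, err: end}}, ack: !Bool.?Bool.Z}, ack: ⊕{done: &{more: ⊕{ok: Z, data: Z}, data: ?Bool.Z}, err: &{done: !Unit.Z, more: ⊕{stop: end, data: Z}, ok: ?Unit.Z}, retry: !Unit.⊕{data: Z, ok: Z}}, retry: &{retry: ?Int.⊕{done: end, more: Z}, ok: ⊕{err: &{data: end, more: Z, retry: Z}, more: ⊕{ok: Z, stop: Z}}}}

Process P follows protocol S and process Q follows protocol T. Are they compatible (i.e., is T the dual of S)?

YES

μZ vs μZ  match (rec unchanged)
  &{err,ack,retry} vs ⊕{err,ack,retry}  match labels match
    case err:
      &{ok,ack} vs ⊕{ok,ack}  match labels match
        case ok:
          ⊕{ok,stop,data} vs &{ok,stop,data}  match labels match
            case ok:
              ?Str vs !Str  match
                Z vs Z  match
            case stop:
              ⊕{done,ack,data} vs &{done,ack,data}  match labels match
                case done:
                  Z vs Z  match
                case ack:
                  Z vs Z  match
                case data:
                  end vs end  match
            case data:
              ⊕{ok,data,err} vs &{ok,data,err}  match labels match
                case ok:
                  Z vs Z  match
                case data:
                  Z vs Z  match
                case err:
                  end vs end  match
        case ack:
          ?Bool vs !Bool  match
            !Bool vs ?Bool  match
              Z vs Z  match
    case ack:
      &{done,err,retry} vs ⊕{done,err,retry}  match labels match
        case done:
          ⊕{more,data} vs &{more,data}  match labels match
            case more:
              &{ok,data} vs ⊕{ok,data}  match labels match
                case ok:
                  Z vs Z  match
                case data:
                  Z vs Z  match
            case data:
              !Bool vs ?Bool  match
                Z vs Z  match
        case err:
          ⊕{done,more,ok} vs &{done,more,ok}  match labels match
            case done:
              ?Unit vs !Unit  match
                Z vs Z  match
            case more:
              &{stop,data} vs ⊕{stop,data}  match labels match
                case stop:
                  end vs end  match
                case data:
                  Z vs Z  match
            case ok:
              !Unit vs ?Unit  match
                Z vs Z  match
        case retry:
          ?Unit vs !Unit  match
            &{data,ok} vs ⊕{data,ok}  match labels match
              case data:
                Z vs Z  match
              case ok:
                Z vs Z  match
    case retry:
      ⊕{retry,ok} vs &{retry,ok}  match labels match
        case retry:
          !Int vs ?Int  match
            &{done,more} vs ⊕{done,more}  match labels match
              case done:
                end vs end  match
              case more:
                Z vs Z  match
        case ok:
          &{err,more} vs ⊕{err,more}  match labels match
            case err:
              ⊕{data,more,retry} vs &{data,more,retry}  match labels match
                case data:
                  end vs end  match
                case more:
                  Z vs Z  match
                case retry:
                  Z vs Z  match
            case more:
              &{ok,stop} vs ⊕{ok,stop}  match labels match
                case ok:
                  Z vs Z  match
                case stop:
                  Z vs Z  match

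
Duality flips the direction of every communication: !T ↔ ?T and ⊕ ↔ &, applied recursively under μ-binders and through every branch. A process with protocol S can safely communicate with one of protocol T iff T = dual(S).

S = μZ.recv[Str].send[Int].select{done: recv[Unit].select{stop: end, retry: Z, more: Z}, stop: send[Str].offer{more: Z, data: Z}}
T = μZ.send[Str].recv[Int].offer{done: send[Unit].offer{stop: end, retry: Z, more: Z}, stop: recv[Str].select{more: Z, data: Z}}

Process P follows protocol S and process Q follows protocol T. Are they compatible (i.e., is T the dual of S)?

YES

μZ vs μZ  match (binder kept)
  recv[Str] vs send[Str]  match
    send[Int] vs recv[Int]  match
      select{done,stop} vs offer{done,stop}  match label sets agree
        [done]
          recv[Unit] vs send[Unit]  match
            select{stop,retry,more} vs offer{stop,retry,more}  match label sets agree
              [stop]
                end vs end  match
              [retry]
                Z vs Z  match
              [more]
                Z vs Z  match
        [stop]
          send[Str] vs recv[Str]  match
            offer{more,data} vs select{more,data}  match label sets agree
              [more]
                Z vs Z  match
              [data]
                Z vs Z  match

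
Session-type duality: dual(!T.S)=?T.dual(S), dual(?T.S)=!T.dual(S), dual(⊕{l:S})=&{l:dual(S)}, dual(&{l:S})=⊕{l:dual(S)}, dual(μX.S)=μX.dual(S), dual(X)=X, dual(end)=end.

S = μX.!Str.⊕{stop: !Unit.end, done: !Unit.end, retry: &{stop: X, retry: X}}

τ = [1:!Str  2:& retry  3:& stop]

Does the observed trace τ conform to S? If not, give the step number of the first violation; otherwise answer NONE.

@1 !Str  ✓  state: ⊕{stop: !Unit.end, done: !Unit.end, retry: &{stop: μX.…, retry: μX.…}}
@2 got & retry, protocol expects ⊕ stop or ⊕ done or ⊕ retry  ✗

2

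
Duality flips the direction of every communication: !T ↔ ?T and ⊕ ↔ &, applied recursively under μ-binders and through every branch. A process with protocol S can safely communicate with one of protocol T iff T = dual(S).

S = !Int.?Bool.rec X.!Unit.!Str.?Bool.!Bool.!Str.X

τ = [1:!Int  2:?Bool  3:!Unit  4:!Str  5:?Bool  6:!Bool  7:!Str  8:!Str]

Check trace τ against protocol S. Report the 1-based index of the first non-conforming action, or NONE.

8

@1 !Int  ok  cont: ?Bool.rec X.…
@2 ?Bool  ok  cont: rec X.…
@3 !Unit  ok  cont: !Str.?Bool.!Bool.!Str.rec X.…
@4 !Str  ok  cont: ?Bool.!Bool.!Str.rec X.…
@5 ?Bool  ok  cont: !Bool.!Str.rec X.…
@6 !Bool  ok  cont: !Str.rec X.…
@7 !Str  ok  cont: rec X.…
@8 got !Str, protocol expects !Unit  ✗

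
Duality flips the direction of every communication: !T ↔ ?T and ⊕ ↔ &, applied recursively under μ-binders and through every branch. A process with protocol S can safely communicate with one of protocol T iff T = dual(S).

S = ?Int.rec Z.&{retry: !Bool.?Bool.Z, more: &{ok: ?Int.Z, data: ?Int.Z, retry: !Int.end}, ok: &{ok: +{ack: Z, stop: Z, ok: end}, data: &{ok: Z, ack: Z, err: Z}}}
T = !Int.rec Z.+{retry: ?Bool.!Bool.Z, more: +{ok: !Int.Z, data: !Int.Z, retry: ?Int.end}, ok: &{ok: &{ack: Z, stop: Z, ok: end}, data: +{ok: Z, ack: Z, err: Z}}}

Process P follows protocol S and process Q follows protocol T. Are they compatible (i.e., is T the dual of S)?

NO

?Int ‖ !Int  ✓
  rec Z ‖ rec Z  ✓ (rec unchanged)
    &{retry,more,ok} ‖ +{retry,more,ok}  ✓ labels match
      • retry:
        !Bool ‖ ?Bool  ✓
          ?Bool ‖ !Bool  ✓
            Z ‖ Z  ✓
      • more:
        &{ok,data,retry} ‖ +{ok,data,retry}  ✓ labels match
          • ok:
            ?Int ‖ !Int  ✓
              Z ‖ Z  ✓
          • data:
            ?Int ‖ !Int  ✓
              Z ‖ Z  ✓
          • retry:
            !Int ‖ ?Int  ✓
              end ‖ end  ✓
      • ok:
        &{ok,data} ‖ &{ok,data}  ✗ choice polarity not flipped — not dual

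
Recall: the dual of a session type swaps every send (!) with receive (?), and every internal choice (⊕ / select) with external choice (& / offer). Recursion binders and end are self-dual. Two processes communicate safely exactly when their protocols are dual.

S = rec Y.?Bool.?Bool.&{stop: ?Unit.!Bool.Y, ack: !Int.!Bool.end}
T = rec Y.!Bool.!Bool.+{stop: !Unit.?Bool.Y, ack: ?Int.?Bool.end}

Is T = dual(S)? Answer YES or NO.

YES

rec Y | rec Y  ok (rec unchanged)
  ?Bool | !Bool  ok
    ?Bool | !Bool  ok
      &{stop,ack} | +{stop,ack}  ok label sets agree
        case stop:
          ?Unit | !Unit  ok
            !Bool | ?Bool  ok
              Y | Y  ok
        case ack:
          !Int | ?Int  ok
            !Bool | ?Bool  ok
              end | end  ok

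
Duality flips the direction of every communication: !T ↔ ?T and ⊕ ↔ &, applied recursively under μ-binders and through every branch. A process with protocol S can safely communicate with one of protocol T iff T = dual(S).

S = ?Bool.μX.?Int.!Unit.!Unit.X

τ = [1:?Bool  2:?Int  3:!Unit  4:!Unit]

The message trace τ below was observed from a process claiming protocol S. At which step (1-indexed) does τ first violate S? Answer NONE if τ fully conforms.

@1 ?Bool  match  cont: μX.…
@2 ?Int  match  cont: !Unit.!Unit.μX.…
@3 !Unit  match  cont: !Unit.μX.…
@4 !Unit  match  cont: μX.…
trace exhausted — no violation

NONE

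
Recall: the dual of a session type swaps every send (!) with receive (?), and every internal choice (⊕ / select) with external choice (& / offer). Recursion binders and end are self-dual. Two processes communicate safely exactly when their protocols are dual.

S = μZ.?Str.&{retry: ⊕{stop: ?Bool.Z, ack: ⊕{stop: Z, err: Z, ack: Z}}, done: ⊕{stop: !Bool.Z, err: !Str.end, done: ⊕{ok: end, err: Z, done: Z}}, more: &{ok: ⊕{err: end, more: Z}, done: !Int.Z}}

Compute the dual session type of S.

μZ = μZ  (μ self-dual)
  ?Str = !Str
    &{retry,done,more} = ⊕{retry,done,more}  (offer→select)
      • retry:
        ⊕{stop,ack} = &{stop,ack}  (⊕→&)
          • stop:
            ?Bool = !Bool
              Z ↦ Z
          • ack:
            ⊕{stop,err,ack} = &{stop,err,ack}  (⊕→&)
              • stop:
                Z ↦ Z
              • err:
                Z ↦ Z
              • ack:
                Z ↦ Z
      • done:
        ⊕{stop,err,done} = &{stop,err,done}  (⊕→&)
          • stop:
            !Bool = ?Bool
              Z ↦ Z
          • err:
            !Str = ?Str
              end ↦ end
          • done:
            ⊕{ok,err,done} = &{ok,err,done}  (⊕→&)
              • ok:
                end ↦ end
              • err:
                Z ↦ Z
              • done:
                Z ↦ Z
      • more:
        &{ok,done} = ⊕{ok,done}  (offer→select)
          • ok:
            ⊕{err,more} = &{err,more}  (⊕→&)
              • err:
                end ↦ end
              • more:
                Z ↦ Z
          • done:
            !Int = ?Int
              Z ↦ Z

μZ.!Str.⊕{retry: &{stop: !Bool.Z, ack: &{stop: Z, err: Z, ack: Z}}, done: &{stop: ?Bool.Z, err: ?Str.end, done: &{ok: end, err: Z, done: Z}}, more: ⊕{ok: &{err: end, more: Z}, done: ?Int.Z}}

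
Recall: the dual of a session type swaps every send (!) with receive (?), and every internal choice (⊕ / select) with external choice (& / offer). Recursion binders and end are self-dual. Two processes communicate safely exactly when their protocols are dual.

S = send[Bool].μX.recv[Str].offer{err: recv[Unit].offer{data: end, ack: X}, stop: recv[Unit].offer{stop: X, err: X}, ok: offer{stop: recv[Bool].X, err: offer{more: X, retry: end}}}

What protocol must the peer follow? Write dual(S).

send[Bool] → recv[Bool]
  μX → μX  (μ self-dual)
    recv[Str] → send[Str]
      offer{err,stop,ok} → select{err,stop,ok}  (external→internal)
        case err:
          recv[Unit] → send[Unit]
            offer{data,ack} → select{data,ack}  (external→internal)
              case data:
                dual(end) = end
              case ack:
                dual(X) = X
        case stop:
          recv[Unit] → send[Unit]
            offer{stop,err} → select{stop,err}  (external→internal)
              case stop:
                dual(X) = X
              case err:
                dual(X) = X
        case ok:
          offer{stop,err} → select{stop,err}  (external→internal)
            case stop:
              recv[Bool] → send[Bool]
                dual(X) = X
            case err:
              offer{more,retry} → select{more,retry}  (external→internal)
                case more:
                  dual(X) = X
                case retry:
                  dual(end) = end

recv[Bool].μX.send[Str].select{err: send[Unit].select{data: end, ack: X}, stop: send[Unit].select{stop: X, err: X}, ok: select{stop: send[Bool].X, err: select{more: X, retry: end}}}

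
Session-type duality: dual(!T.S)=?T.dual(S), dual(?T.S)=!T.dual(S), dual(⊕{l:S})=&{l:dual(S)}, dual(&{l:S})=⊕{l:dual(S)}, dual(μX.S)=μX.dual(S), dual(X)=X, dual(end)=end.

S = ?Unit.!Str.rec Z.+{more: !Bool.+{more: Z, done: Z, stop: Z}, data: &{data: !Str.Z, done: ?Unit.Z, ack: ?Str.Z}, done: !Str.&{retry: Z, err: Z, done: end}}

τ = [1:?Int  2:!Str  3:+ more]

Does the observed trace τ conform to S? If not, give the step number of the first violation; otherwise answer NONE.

1

@1 got ?Int, protocol expects ?Unit  ✗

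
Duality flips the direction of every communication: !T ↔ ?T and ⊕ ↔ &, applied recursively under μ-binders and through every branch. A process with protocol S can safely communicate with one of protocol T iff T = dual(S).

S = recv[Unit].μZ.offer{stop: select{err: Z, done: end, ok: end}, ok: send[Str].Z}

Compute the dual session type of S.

send[Unit].μZ.select{stop: offer{err: Z, done: end, ok: end}, ok: recv[Str].Z}

recv[Unit] = send[Unit]
  μZ = μZ  (rec unchanged)
    offer{stop,ok} = select{stop,ok}  (offer→select)
      case stop:
        select{err,done,ok} = offer{err,done,ok}  (⊕→&)
          case err:
            Z self-dual
          case done:
            end self-dual
          case ok:
            end self-dual
      case ok:
        send[Str] = recv[Str]
          Z self-dual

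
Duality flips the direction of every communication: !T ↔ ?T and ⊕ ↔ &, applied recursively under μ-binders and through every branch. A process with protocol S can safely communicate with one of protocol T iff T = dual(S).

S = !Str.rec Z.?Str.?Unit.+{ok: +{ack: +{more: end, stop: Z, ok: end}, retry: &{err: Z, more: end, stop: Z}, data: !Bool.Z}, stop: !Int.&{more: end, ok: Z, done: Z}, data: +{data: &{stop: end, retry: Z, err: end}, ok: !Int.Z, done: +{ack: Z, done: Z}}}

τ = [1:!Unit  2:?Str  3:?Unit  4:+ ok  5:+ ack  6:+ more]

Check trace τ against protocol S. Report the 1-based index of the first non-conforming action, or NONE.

@1 got !Unit, protocol expects !Str  ✗

1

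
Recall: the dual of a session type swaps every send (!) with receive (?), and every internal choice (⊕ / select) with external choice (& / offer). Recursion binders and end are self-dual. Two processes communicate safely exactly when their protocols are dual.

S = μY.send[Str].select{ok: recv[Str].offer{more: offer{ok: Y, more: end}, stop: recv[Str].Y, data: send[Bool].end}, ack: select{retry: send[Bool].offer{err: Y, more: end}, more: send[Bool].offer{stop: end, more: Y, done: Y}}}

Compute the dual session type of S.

μY → μY  (binder kept)
  send[Str] → recv[Str]
    select{ok,ack} → offer{ok,ack}  (select→offer)
      [ok]
        recv[Str] → send[Str]
          offer{more,stop,data} → select{more,stop,data}  (external→internal)
            [more]
              offer{ok,more} → select{ok,more}  (external→internal)
                [ok]
                  Y self-dual
                [more]
                  end self-dual
            [stop]
              recv[Str] → send[Str]
                Y self-dual
            [data]
              send[Bool] → recv[Bool]
                end self-dual
      [ack]
        select{retry,more} → offer{retry,more}  (select→offer)
          [retry]
            send[Bool] → recv[Bool]
              offer{err,more} → select{err,more}  (external→internal)
                [err]
                  Y self-dual
                [more]
                  end self-dual
          [more]
            send[Bool] → recv[Bool]
              offer{stop,more,done} → select{stop,more,done}  (external→internal)
                [stop]
                  end self-dual
                [more]
                  Y self-dual
                [done]
                  Y self-dual

μY.recv[Str].offer{ok: send[Str].select{more: select{ok: Y, more: end}, stop: send[Str].Y, data: recv[Bool].end}, ack: offer{retry: recv[Bool].select{err: Y, more: end}, more: recv[Bool].select{stop: end, more: Y, done: Y}}}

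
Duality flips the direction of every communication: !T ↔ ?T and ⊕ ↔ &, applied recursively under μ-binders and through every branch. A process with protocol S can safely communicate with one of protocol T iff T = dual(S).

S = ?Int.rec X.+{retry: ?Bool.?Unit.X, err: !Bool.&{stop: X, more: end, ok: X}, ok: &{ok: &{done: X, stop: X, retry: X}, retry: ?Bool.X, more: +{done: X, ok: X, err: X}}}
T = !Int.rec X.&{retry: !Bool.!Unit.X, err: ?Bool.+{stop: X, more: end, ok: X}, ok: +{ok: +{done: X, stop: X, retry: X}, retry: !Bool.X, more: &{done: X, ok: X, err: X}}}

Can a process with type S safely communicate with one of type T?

?Int ‖ !Int  ✓
  rec X ‖ rec X  ✓ (rec unchanged)
    +{retry,err,ok} ‖ &{retry,err,ok}  ✓ label sets agree
      case retry:
        ?Bool ‖ !Bool  ✓
          ?Unit ‖ !Unit  ✓
            X ‖ X  ✓
      case err:
        !Bool ‖ ?Bool  ✓
          &{stop,more,ok} ‖ +{stop,more,ok}  ✓ label sets agree
            case stop:
              X ‖ X  ✓
            case more:
              end ‖ end  ✓
            case ok:
              X ‖ X  ✓
      case ok:
        &{ok,retry,more} ‖ +{ok,retry,more}  ✓ label sets agree
          case ok:
            &{done,stop,retry} ‖ +{done,stop,retry}  ✓ label sets agree
              case done:
                X ‖ X  ✓
              case stop:
                X ‖ X  ✓
              case retry:
                X ‖ X  ✓
          case retry:
            ?Bool ‖ !Bool  ✓
              X ‖ X  ✓
          case more:
            +{done,ok,err} ‖ &{done,ok,err}  ✓ label sets agree
              case done:
                X ‖ X  ✓
              case ok:
                X ‖ X  ✓
              case err:
                X ‖ X  ✓

YES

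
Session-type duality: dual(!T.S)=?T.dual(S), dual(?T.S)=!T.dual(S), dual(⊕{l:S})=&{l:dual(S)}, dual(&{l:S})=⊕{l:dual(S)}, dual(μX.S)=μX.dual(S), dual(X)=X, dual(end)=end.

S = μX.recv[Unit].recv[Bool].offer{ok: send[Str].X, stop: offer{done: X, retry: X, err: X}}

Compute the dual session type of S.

μX ↦ μX  (binder kept)
  recv[Unit] ↦ send[Unit]
    recv[Bool] ↦ send[Bool]
      offer{ok,stop} ↦ select{ok,stop}  (offer→select)
        case ok:
          send[Str] ↦ recv[Str]
            X ↦ X
        case stop:
          offer{done,retry,err} ↦ select{done,retry,err}  (offer→select)
            case done:
              X ↦ X
            case retry:
              X ↦ X
            case err:
              X ↦ X

μX.send[Unit].send[Bool].select{ok: recv[Str].X, stop: select{done: X, retry: X, err: X}}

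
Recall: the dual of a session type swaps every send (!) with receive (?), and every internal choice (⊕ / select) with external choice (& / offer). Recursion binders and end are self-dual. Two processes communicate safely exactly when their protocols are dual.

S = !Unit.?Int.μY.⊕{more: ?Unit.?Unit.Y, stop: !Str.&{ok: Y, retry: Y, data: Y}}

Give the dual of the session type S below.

?Unit.!Int.μY.&{more: !Unit.!Unit.Y, stop: ?Str.⊕{ok: Y, retry: Y, data: Y}}

!Unit → ?Unit
  ?Int → !Int
    μY → μY  (binder kept)
      ⊕{more,stop} → &{more,stop}  (⊕→&)
        [more]
          ?Unit → !Unit
            ?Unit → !Unit
              Y ↦ Y
        [stop]
          !Str → ?Str
            &{ok,retry,data} → ⊕{ok,retry,data}  (&→⊕)
              [ok]
                Y ↦ Y
              [retry]
                Y ↦ Y
              [data]
                Y ↦ Y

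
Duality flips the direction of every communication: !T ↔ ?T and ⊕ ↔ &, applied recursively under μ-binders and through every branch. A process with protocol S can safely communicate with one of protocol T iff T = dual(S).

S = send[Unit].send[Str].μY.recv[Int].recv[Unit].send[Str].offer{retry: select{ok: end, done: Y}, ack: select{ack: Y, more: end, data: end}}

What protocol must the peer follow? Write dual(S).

send[Unit] → recv[Unit]
  send[Str] → recv[Str]
    μY → μY  (rec unchanged)
      recv[Int] → send[Int]
        recv[Unit] → send[Unit]
          send[Str] → recv[Str]
            offer{retry,ack} → select{retry,ack}  (offer→select)
              [retry]
                select{ok,done} → offer{ok,done}  (select→offer)
                  [ok]
                    end self-dual
                  [done]
                    Y self-dual
              [ack]
                select{ack,more,data} → offer{ack,more,data}  (select→offer)
                  [ack]
                    Y self-dual
                  [more]
                    end self-dual
                  [data]
                    end self-dual

recv[Unit].recv[Str].μY.send[Int].send[Unit].recv[Str].select{retry: offer{ok: end, done: Y}, ack: offer{ack: Y, more: end, data: end}}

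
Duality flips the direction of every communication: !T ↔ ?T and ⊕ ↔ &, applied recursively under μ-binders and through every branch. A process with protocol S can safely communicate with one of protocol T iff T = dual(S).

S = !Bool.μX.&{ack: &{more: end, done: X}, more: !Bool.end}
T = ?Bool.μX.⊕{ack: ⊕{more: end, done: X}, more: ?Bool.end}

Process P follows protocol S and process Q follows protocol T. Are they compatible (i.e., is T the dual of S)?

!Bool | ?Bool  ok
  μX | μX  ok (binder kept)
    &{ack,more} | ⊕{ack,more}  ok labels match
      • ack:
        &{more,done} | ⊕{more,done}  ok labels match
          • more:
            end | end  ok
          • done:
            X | X  ok
      • more:
        !Bool | ?Bool  ok
          end | end  ok

YES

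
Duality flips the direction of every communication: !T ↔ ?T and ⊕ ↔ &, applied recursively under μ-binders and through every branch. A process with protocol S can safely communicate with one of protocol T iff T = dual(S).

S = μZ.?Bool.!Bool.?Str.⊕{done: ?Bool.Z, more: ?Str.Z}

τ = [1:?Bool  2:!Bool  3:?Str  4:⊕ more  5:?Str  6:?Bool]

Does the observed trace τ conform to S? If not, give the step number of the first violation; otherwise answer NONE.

NONE

@1 ?Bool  ok  now at !Bool.?Str.⊕{done: ?Bool.μZ.…, more: ?Str.μZ.…}
@2 !Bool  ok  now at ?Str.⊕{done: ?Bool.μZ.…, more: ?Str.μZ.…}
@3 ?Str  ok  now at ⊕{done: ?Bool.μZ.…, more: ?Str.μZ.…}
@4 ⊕ more  ok  now at ?Str.μZ.…
@5 ?Str  ok  now at μZ.…
@6 ?Bool  ok  now at !Bool.?Str.⊕{done: ?Bool.μZ.…, more: ?Str.μZ.…}
τ conforms to S (length 6)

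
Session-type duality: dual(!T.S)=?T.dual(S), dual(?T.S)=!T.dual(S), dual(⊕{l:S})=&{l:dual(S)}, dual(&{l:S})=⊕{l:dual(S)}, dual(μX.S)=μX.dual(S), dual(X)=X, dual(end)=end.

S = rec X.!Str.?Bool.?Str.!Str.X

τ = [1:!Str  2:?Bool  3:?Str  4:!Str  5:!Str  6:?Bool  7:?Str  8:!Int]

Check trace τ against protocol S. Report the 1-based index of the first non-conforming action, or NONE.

8

step 1: !Str  ✓  state: ?Bool.?Str.!Str.rec X.…
step 2: ?Bool  ✓  state: ?Str.!Str.rec X.…
step 3: ?Str  ✓  state: !Str.rec X.…
step 4: !Str  ✓  state: rec X.…
step 5: !Str  ✓  state: ?Bool.?Str.!Str.rec X.…
step 6: ?Bool  ✓  state: ?Str.!Str.rec X.…
step 7: ?Str  ✓  state: !Str.rec X.…
step 8: got !Int, protocol expects !Str  ✗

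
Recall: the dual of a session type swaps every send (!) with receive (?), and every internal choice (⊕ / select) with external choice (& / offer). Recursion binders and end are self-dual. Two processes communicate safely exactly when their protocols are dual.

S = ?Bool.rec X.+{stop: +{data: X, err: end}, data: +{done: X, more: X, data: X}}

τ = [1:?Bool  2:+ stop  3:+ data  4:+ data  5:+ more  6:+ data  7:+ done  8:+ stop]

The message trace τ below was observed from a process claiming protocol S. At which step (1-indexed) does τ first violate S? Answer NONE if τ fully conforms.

step 1: ?Bool  ok  cont: rec X.…
step 2: + stop  ok  cont: +{data: rec X.…, err: end}
step 3: + data  ok  cont: rec X.…
step 4: + data  ok  cont: +{done: rec X.…, more: rec X.…, data: rec X.…}
step 5: + more  ok  cont: rec X.…
step 6: + data  ok  cont: +{done: rec X.…, more: rec X.…, data: rec X.…}
step 7: + done  ok  cont: rec X.…
step 8: + stop  ok  cont: +{data: rec X.…, err: end}
all 8 steps conform

NONE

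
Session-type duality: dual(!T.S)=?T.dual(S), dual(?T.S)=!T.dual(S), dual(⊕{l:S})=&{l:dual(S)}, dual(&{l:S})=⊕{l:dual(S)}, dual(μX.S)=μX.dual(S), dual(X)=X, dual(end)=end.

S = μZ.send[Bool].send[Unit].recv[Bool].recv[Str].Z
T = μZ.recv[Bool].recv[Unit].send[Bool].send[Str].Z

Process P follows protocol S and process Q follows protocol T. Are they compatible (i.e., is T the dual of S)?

μZ ‖ μZ  ok (binder kept)
  send[Bool] ‖ recv[Bool]  ok
    send[Unit] ‖ recv[Unit]  ok
      recv[Bool] ‖ send[Bool]  ok
        recv[Str] ‖ send[Str]  ok
          Z ‖ Z  ok

YES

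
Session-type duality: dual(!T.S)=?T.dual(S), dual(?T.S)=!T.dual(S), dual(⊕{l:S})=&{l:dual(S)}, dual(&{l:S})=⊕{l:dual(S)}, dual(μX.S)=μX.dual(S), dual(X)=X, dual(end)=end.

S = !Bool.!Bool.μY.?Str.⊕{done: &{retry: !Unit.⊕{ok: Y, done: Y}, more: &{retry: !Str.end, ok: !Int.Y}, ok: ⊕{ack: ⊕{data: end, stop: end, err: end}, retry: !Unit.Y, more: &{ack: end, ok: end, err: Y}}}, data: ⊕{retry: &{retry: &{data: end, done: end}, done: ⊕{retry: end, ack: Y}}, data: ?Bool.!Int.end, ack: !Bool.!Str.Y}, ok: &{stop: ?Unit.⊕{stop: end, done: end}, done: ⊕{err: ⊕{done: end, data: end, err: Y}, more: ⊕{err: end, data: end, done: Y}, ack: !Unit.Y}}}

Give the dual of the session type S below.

?Bool.?Bool.μY.!Str.&{done: ⊕{retry: ?Unit.&{ok: Y, done: Y}, more: ⊕{retry: ?Str.end, ok: ?Int.Y}, ok: &{ack: &{data: end, stop: end, err: end}, retry: ?Unit.Y, more: ⊕{ack: end, ok: end, err: Y}}}, data: &{retry: ⊕{retry: ⊕{data: end, done: end}, done: &{retry: end, ack: Y}}, data: !Bool.?Int.end, ack: ?Bool.?Str.Y}, ok: ⊕{stop: !Unit.&{stop: end, done: end}, done: &{err: &{done: end, data: end, err: Y}, more: &{err: end, data: end, done: Y}, ack: ?Unit.Y}}}

!Bool = ?Bool
  !Bool = ?Bool
    μY = μY  (μ self-dual)
      ?Str = !Str
        ⊕{done,data,ok} = &{done,data,ok}  (select→offer)
          • done:
            &{retry,more,ok} = ⊕{retry,more,ok}  (offer→select)
              • retry:
                !Unit = ?Unit
                  ⊕{ok,done} = &{ok,done}  (select→offer)
                    • ok:
                      dual(Y) = Y
                    • done:
                      dual(Y) = Y
              • more:
                &{retry,ok} = ⊕{retry,ok}  (offer→select)
                  • retry:
                    !Str = ?Str
                      dual(end) = end
                  • ok:
                    !Int = ?Int
                      dual(Y) = Y
              • ok:
                ⊕{ack,retry,more} = &{ack,retry,more}  (select→offer)
                  • ack:
                    ⊕{data,stop,err} = &{data,stop,err}  (select→offer)
                      • data:
                        dual(end) = end
                      • stop:
                        dual(end) = end
                      • err:
                        dual(end) = end
                  • retry:
                    !Unit = ?Unit
                      dual(Y) = Y
                  • more:
                    &{ack,ok,err} = ⊕{ack,ok,err}  (offer→select)
                      • ack:
                        dual(end) = end
                      • ok:
                        dual(end) = end
                      • err:
                        dual(Y) = Y
          • data:
            ⊕{retry,data,ack} = &{retry,data,ack}  (select→offer)
              • retry:
                &{retry,done} = ⊕{retry,done}  (offer→select)
                  • retry:
                    &{data,done} = ⊕{data,done}  (offer→select)
                      • data:
                        dual(end) = end
                      • done:
                        dual(end) = end
                  • done:
                    ⊕{retry,ack} = &{retry,ack}  (select→offer)
                      • retry:
                        dual(end) = end
                      • ack:
                        dual(Y) = Y
              • data:
                ?Bool = !Bool
                  !Int = ?Int
                    dual(end) = end
              • ack:
                !Bool = ?Bool
                  !Str = ?Str
                    dual(Y) = Y
          • ok:
            &{stop,done} = ⊕{stop,done}  (offer→select)
              • stop:
                ?Unit = !Unit
                  ⊕{stop,done} = &{stop,done}  (select→offer)
                    • stop:
                      dual(end) = end
                    • done:
                      dual(end) = end
              • done:
                ⊕{err,more,ack} = &{err,more,ack}  (select→offer)
                  • err:
                    ⊕{done,data,err} = &{done,data,err}  (select→offer)
                      • done:
                        dual(end) = end
                      • data:
                        dual(end) = end
                      • err:
                        dual(Y) = Y
                  • more:
                    ⊕{err,data,done} = &{err,data,done}  (select→offer)
                      • err:
                        dual(end) = end
                      • data:
                        dual(end) = end
                      • done:
                        dual(Y) = Y
                  • ack:
                    !Unit = ?Unit
                      dual(Y) = Y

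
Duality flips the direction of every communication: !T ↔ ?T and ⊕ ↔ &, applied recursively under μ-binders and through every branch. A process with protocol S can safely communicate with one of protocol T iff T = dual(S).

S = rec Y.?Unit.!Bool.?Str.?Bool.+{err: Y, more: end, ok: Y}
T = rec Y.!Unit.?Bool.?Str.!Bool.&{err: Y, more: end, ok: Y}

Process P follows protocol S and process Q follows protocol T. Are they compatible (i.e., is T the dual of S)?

rec Y vs rec Y  ok (rec unchanged)
  ?Unit vs !Unit  ok
    !Bool vs ?Bool  ok
      ?Str vs ?Str  ✗ same direction on both sides — not dual

NO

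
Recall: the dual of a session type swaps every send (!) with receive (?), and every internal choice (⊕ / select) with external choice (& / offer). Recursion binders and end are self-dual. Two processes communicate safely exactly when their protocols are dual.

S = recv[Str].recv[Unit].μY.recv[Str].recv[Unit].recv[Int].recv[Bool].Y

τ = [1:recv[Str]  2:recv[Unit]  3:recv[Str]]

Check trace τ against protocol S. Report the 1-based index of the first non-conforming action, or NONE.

step 1: recv[Str]  match  now at recv[Unit].μY.…
step 2: recv[Unit]  match  now at μY.…
step 3: recv[Str]  match  now at recv[Unit].recv[Int].recv[Bool].μY.…
all 3 steps conform

NONE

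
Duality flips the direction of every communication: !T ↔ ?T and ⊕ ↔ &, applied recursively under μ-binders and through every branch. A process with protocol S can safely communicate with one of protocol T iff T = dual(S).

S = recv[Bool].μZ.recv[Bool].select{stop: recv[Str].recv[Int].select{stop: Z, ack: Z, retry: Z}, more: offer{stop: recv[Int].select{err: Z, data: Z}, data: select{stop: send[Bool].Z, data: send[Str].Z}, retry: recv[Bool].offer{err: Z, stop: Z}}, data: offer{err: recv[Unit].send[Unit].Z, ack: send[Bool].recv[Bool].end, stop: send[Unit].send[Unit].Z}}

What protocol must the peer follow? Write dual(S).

recv[Bool] = send[Bool]
  μZ = μZ  (μ self-dual)
    recv[Bool] = send[Bool]
      select{stop,more,data} = offer{stop,more,data}  (internal→external)
        • stop:
          recv[Str] = send[Str]
            recv[Int] = send[Int]
              select{stop,ack,retry} = offer{stop,ack,retry}  (internal→external)
                • stop:
                  Z ↦ Z
                • ack:
                  Z ↦ Z
                • retry:
                  Z ↦ Z
        • more:
          offer{stop,data,retry} = select{stop,data,retry}  (offer→select)
            • stop:
              recv[Int] = send[Int]
                select{err,data} = offer{err,data}  (internal→external)
                  • err:
                    Z ↦ Z
                  • data:
                    Z ↦ Z
            • data:
              select{stop,data} = offer{stop,data}  (internal→external)
                • stop:
                  send[Bool] = recv[Bool]
                    Z ↦ Z
                • data:
                  send[Str] = recv[Str]
                    Z ↦ Z
            • retry:
              recv[Bool] = send[Bool]
                offer{err,stop} = select{err,stop}  (offer→select)
                  • err:
                    Z ↦ Z
                  • stop:
                    Z ↦ Z
        • data:
          offer{err,ack,stop} = select{err,ack,stop}  (offer→select)
            • err:
              recv[Unit] = send[Unit]
                send[Unit] = recv[Unit]
                  Z ↦ Z
            • ack:
              send[Bool] = recv[Bool]
                recv[Bool] = send[Bool]
                  end ↦ end
            • stop:
              send[Unit] = recv[Unit]
                send[Unit] = recv[Unit]
                  Z ↦ Z

send[Bool].μZ.send[Bool].offer{stop: send[Str].send[Int].offer{stop: Z, ack: Z, retry: Z}, more: select{stop: send[Int].offer{err: Z, data: Z}, data: offer{stop: recv[Bool].Z, data: recv[Str].Z}, retry: send[Bool].select{err: Z, stop: Z}}, data: select{err: send[Unit].recv[Unit].Z, ack: recv[Bool].send[Bool].end, stop: recv[Unit].recv[Unit].Z}}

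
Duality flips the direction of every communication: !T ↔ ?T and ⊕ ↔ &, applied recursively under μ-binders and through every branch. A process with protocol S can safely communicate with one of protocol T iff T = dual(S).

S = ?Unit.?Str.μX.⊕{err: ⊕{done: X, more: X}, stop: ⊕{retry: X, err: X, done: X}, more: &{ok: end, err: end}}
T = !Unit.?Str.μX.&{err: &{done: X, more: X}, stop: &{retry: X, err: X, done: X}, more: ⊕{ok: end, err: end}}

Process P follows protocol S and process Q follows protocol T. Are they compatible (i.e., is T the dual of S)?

NO

?Unit | !Unit  match
  ?Str | ?Str  ✗ same direction on both sides — not dual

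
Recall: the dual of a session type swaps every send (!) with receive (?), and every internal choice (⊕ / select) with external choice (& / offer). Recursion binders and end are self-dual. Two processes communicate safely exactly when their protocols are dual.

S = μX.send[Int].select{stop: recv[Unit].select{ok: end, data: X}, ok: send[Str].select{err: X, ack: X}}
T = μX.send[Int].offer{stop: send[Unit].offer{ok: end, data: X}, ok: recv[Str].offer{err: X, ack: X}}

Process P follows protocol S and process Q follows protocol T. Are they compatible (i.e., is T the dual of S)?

μX vs μX  ok (rec unchanged)
  send[Int] vs send[Int]  ✗ same direction on both sides — not dual

NO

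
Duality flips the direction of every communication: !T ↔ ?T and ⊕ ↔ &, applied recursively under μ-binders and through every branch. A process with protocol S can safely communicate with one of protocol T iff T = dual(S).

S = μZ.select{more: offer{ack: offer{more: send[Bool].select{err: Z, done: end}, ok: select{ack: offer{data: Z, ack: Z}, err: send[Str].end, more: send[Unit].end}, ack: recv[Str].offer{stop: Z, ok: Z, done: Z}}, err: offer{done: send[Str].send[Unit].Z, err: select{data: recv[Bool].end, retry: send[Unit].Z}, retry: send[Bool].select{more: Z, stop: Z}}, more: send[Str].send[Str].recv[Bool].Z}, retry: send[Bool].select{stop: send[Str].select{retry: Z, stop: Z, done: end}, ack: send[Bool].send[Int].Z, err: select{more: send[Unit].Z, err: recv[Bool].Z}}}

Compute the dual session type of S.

μZ ↦ μZ  (binder kept)
  select{more,retry} ↦ offer{more,retry}  (internal→external)
    • more:
      offer{ack,err,more} ↦ select{ack,err,more}  (offer→select)
        • ack:
          offer{more,ok,ack} ↦ select{more,ok,ack}  (offer→select)
            • more:
              send[Bool] ↦ recv[Bool]
                select{err,done} ↦ offer{err,done}  (internal→external)
                  • err:
                    Z self-dual
                  • done:
                    end self-dual
            • ok:
              select{ack,err,more} ↦ offer{ack,err,more}  (internal→external)
                • ack:
                  offer{data,ack} ↦ select{data,ack}  (offer→select)
                    • data:
                      Z self-dual
                    • ack:
                      Z self-dual
                • err:
                  send[Str] ↦ recv[Str]
                    end self-dual
                • more:
                  send[Unit] ↦ recv[Unit]
                    end self-dual
            • ack:
              recv[Str] ↦ send[Str]
                offer{stop,ok,done} ↦ select{stop,ok,done}  (offer→select)
                  • stop:
                    Z self-dual
                  • ok:
                    Z self-dual
                  • done:
                    Z self-dual
        • err:
          offer{done,err,retry} ↦ select{done,err,retry}  (offer→select)
            • done:
              send[Str] ↦ recv[Str]
                send[Unit] ↦ recv[Unit]
                  Z self-dual
            • err:
              select{data,retry} ↦ offer{data,retry}  (internal→external)
                • data:
                  recv[Bool] ↦ send[Bool]
                    end self-dual
                • retry:
                  send[Unit] ↦ recv[Unit]
                    Z self-dual
            • retry:
              send[Bool] ↦ recv[Bool]
                select{more,stop} ↦ offer{more,stop}  (internal→external)
                  • more:
                    Z self-dual
                  • stop:
                    Z self-dual
        • more:
          send[Str] ↦ recv[Str]
            send[Str] ↦ recv[Str]
              recv[Bool] ↦ send[Bool]
                Z self-dual
    • retry:
      send[Bool] ↦ recv[Bool]
        select{stop,ack,err} ↦ offer{stop,ack,err}  (internal→external)
          • stop:
            send[Str] ↦ recv[Str]
              select{retry,stop,done} ↦ offer{retry,stop,done}  (internal→external)
                • retry:
                  Z self-dual
                • stop:
                  Z self-dual
                • done:
                  end self-dual
          • ack:
            send[Bool] ↦ recv[Bool]
              send[Int] ↦ recv[Int]
                Z self-dual
          • err:
            select{more,err} ↦ offer{more,err}  (internal→external)
              • more:
                send[Unit] ↦ recv[Unit]
                  Z self-dual
              • err:
                recv[Bool] ↦ send[Bool]
                  Z self-dual

μZ.offer{more: select{ack: select{more: recv[Bool].offer{err: Z, done: end}, ok: offer{ack: select{data: Z, ack: Z}, err: recv[Str].end, more: recv[Unit].end}, ack: send[Str].select{stop: Z, ok: Z, done: Z}}, err: select{done: recv[Str].recv[Unit].Z, err: offer{data: send[Bool].end, retry: recv[Unit].Z}, retry: recv[Bool].offer{more: Z, stop: Z}}, more: recv[Str].recv[Str].send[Bool].Z}, retry: recv[Bool].offer{stop: recv[Str].offer{retry: Z, stop: Z, done: end}, ack: recv[Bool].recv[Int].Z, err: offer{more: recv[Unit].Z, err: send[Bool].Z}}}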